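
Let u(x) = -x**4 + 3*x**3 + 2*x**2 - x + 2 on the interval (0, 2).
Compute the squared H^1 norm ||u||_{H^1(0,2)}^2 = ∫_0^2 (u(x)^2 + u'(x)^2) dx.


||u||_{H^1}^2 = 11794/45

The H^1 norm (squared) on an interval (0, L) is
  ||u||_{H^1}^2 = ∫_0^L u(x)^2 dx + ∫_0^L u'(x)^2 dx.
Compute u'(x) = -4*x**3 + 9*x**2 + 4*x - 1.
Then u(x)^2 = x**8 - 6*x**7 + 5*x**6 + 14*x**5 - 6*x**4 + 8*x**3 + 9*x**2 - 4*x + 4 and u'(x)^2 = 16*x**6 - 72*x**5 + 49*x**4 + 80*x**3 - 2*x**2 - 8*x + 1.
Integrate each monomial from 0 to 2 using ∫_0^2 c·x^n dx = c·2^(n+1)/(n+1):
  ∫_0^2 u(x)^2 dx = ∫_0^2 (x^8 - 6*x^7 + 5*x^6 + 14*x^5 - 6*x^4 + 8*x^3 + 9*x^2 - 4*x + 4) dx. Term by term:
    ∫_0^2 x^8 dx = 512/9;  ∫_0^2 -6*x^7 dx = -192;  ∫_0^2 5*x^6 dx = 640/7;
    ∫_0^2 14*x^5 dx = 448/3;  ∫_0^2 -6*x^4 dx = -192/5;  ∫_0^2 8*x^3 dx = 32;
    ∫_0^2 9*x^2 dx = 24;  ∫_0^2 -4*x dx = -8;  ∫_0^2 4 dx = 8.
  Sum: 512/9 − 192 + 640/7 + 448/3 − 192/5 + 32 + 24 − 8 + 8 = 38824/315.
  ∫_0^2 u'(x)^2 dx = ∫_0^2 (16*x^6 - 72*x^5 + 49*x^4 + 80*x^3 - 2*x^2 - 8*x + 1) dx. Term by term:
    ∫_0^2 16*x^6 dx = 2048/7;  ∫_0^2 -72*x^5 dx = -768;  ∫_0^2 49*x^4 dx = 1568/5;
    ∫_0^2 80*x^3 dx = 320;  ∫_0^2 -2*x^2 dx = -16/3;  ∫_0^2 -8*x dx = -16;
    ∫_0^2 1 dx = 2.
  Sum: 2048/7 − 768 + 1568/5 + 320 − 16/3 − 16 + 2 = 14578/105.
Adding: ||u||_{H^1}^2 = 38824/315 + 14578/105 = 11794/45.


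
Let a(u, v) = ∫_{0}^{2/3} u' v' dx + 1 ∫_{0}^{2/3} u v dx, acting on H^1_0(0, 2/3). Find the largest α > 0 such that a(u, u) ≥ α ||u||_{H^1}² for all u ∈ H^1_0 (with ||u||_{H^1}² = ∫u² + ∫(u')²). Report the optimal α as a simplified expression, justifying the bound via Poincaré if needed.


α = 1

Coercivity of a(·,·) on H^1_0(0, 2/3) means a(u, u) ≥ α ||u||_{H^1}² for every u ∈ H^1_0.
The interval has length L = 2/3, and Poincaré/coercivity depend only on L. Here a(u, u) = ∫(u')² + (1)·∫u².
Here c = 1 ≥ 1, so a(u,u) = ∫(u')² + c∫u² ≥ ∫(u')² + ∫u² = ||u||_{H^1}², i.e. α = 1 works. No larger α is possible: a(u,u) ≥ α||u||_{H^1}² means (1−α)∫(u')² ≥ (α−c)∫u², and for the modes u_n = sin(nπ(x−x₀)/L) (x₀ the left endpoint) one has ∫u_n²/∫(u_n')² = (L/(nπ))² → 0, so a(u_n,u_n)/||u_n||_{H^1}² → 1. Hence the optimal constant is α = 1.
Therefore α = 1.


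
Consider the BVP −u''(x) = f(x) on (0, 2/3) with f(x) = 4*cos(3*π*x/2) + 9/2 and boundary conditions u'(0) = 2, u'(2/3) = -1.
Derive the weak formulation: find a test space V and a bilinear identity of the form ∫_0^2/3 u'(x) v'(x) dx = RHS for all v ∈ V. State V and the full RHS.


V = H^1(0, 2/3) (v unrestricted at boundary; u is determined up to an additive constant); weak form: ∫_0^2/3 u'v' dx = ∫_0^2/3 (4*cos(3*π*x/2) + 9/2) v dx − v(2/3) − 2·v(0) for all v ∈ V.

Multiply both sides by a test function v and integrate from 0 to 2/3:
  ∫_0^2/3 −u''(x) v(x) dx = ∫_0^2/3 f(x) v(x) dx.
Integrate the LHS by parts once:
  ∫_0^2/3 −u'' v dx = −[u'(x) v(x)]_0^2/3 + ∫_0^2/3 u'(x) v'(x) dx.
Thus ∫_0^2/3 u'(x) v'(x) dx = ∫_0^2/3 f(x) v(x) dx + [u'(x) v(x)]_0^2/3.
Choose V so that boundary terms are either known or forced to vanish.
u has inhomogeneous Neumann u'(0) = 2, u'(2/3) = -1. [u' v]_0^2/3 = (-1)·v(2/3) − (2)·v(0) = − v(2/3) − 2·v(0). Take V = H^1(0, 2/3); boundary term becomes part of RHS.
Weak formulation: find u (satisfying any essential BC) such that ∫_0^2/3 u'(x) v'(x) dx = ∫_0^2/3 f v dx − v(2/3) − 2·v(0) for all v ∈ V (Neumann data are natural BCs: they enter the RHS as boundary terms).
Substituting f(x) = 4*cos(3*π*x/2) + 9/2, the right-hand side is ∫_0^2/3 (4*cos(3*π*x/2) + 9/2) v dx − v(2/3) − 2·v(0).
Compatibility check (pure Neumann): taking v ≡ 1 ∈ V gives 0 = ∫_0^2/3 f dx + (-1) − (2), i.e. ∫_0^2/3 f dx must equal u'(0) − u'(2/3) = 3. Indeed ∫_0^2/3 (4*cos(3*π*x/2) + 9/2) dx = 3, so the data are compatible. The solution is then unique only up to an additive constant (fix it e.g. by requiring ∫_0^2/3 u dx = 0).


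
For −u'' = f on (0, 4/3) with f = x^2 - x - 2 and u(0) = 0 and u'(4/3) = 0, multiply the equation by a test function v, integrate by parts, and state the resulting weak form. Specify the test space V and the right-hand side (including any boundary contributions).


V = {v ∈ H^1(0, 4/3) : v(0) = 0} (test functions vanish at x = 0 where u is specified); weak form: ∫_0^4/3 u'v' dx = ∫_0^4/3 (x^2 - x - 2) v dx for all v ∈ V.

Multiply both sides by a test function v and integrate from 0 to 4/3:
  ∫_0^4/3 −u''(x) v(x) dx = ∫_0^4/3 f(x) v(x) dx.
Integrate the LHS by parts once:
  ∫_0^4/3 −u'' v dx = −[u'(x) v(x)]_0^4/3 + ∫_0^4/3 u'(x) v'(x) dx.
Thus ∫_0^4/3 u'(x) v'(x) dx = ∫_0^4/3 f(x) v(x) dx + [u'(x) v(x)]_0^4/3.
Choose V so that boundary terms are either known or forced to vanish.
Mixed BC: u(0) = 0 (Dirichlet) and u'(4/3) = 0 (Neumann). Define V = {v ∈ H^1(0, 4/3) : v(0) = 0}. Then [u' v]_0^4/3 = u'(4/3)·v(4/3) − u'(0)·0 = 0.
Weak formulation: find u (satisfying any essential BC) such that ∫_0^4/3 u'(x) v'(x) dx = ∫_0^4/3 f v dx for all v ∈ V (Dirichlet at 0 absorbed into V; the Neumann datum at x = 4/3 is zero, so no boundary term remains).
Substituting f(x) = x^2 - x - 2, the right-hand side is ∫_0^4/3 (x^2 - x - 2) v dx.


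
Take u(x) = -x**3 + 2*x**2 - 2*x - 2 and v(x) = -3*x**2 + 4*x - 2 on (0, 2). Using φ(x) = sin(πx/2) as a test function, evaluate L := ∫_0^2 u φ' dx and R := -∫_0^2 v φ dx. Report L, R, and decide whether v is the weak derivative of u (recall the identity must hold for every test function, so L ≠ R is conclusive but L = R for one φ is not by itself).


LHS = -96/π^3 + 16/π, RHS = -96/π^3 + 16/π. Yes, v = u' weakly.

u(x) = -x**3 + 2*x**2 - 2*x - 2, classical derivative u'(x) = -3*x**2 + 4*x - 2.
φ(x) = sin(πx/2), so φ'(x) = π*cos(π*x/2)/2.
Note φ(0) = φ(2) = 0, so the boundary term u·φ vanishes.
LHS = ∫_0^2 u(x) φ'(x) dx = ∫_0^2 (-π*x^3*cos(π*x/2)/2 + π*x^2*cos(π*x/2) - π*x*cos(π*x/2) - π*cos(π*x/2)) dx. Term by term:
  ∫_0^2 -π*cos(π*x/2) dx = 0;  ∫_0^2 π*x^2*cos(π*x/2) dx = -16/π;  ∫_0^2 -π*x*cos(π*x/2) dx = 8/π;
  ∫_0^2 -π*x^3*cos(π*x/2)/2 dx = -96/π^3 + 24/π.
Sum: 0 − 16/π + 8/π + -96/π^3 + 24/π = -96/π^3 + 16/π.
So LHS = -96/π^3 + 16/π.
∫_0^2 v(x) φ(x) dx = ∫_0^2 (-3*x^2*sin(π*x/2) + 4*x*sin(π*x/2) - 2*sin(π*x/2)) dx. Term by term:
  ∫_0^2 -2*sin(π*x/2) dx = -8/π;  ∫_0^2 -3*x^2*sin(π*x/2) dx = -24/π + 96/π^3;  ∫_0^2 4*x*sin(π*x/2) dx = 16/π.
Sum: -8/π + -24/π + 96/π^3 + 16/π = -16/π + 96/π^3.
So RHS = -∫_0^2 v(x) φ(x) dx = -96/π^3 + 16/π.
LHS = RHS, so the identity holds for this test φ.
Moreover u is smooth here and v(x) = u'(x) = -3*x**2 + 4*x - 2 pointwise, so the identity holds for every test function. Hence v is the weak derivative of u.


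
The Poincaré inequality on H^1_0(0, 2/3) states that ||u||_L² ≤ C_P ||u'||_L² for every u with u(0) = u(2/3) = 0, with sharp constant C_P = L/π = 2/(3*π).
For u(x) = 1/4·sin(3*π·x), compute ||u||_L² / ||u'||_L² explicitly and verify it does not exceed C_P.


||u||_L² / ||u'||_L² = 1/(3*π) < C_P = 2/(3*π).

u(x) = 1/4·sin(3*π·x), so u'(x) = 3*π*cos(3*π*x)/4.
Writing u(x) = A·sin(kπx/L) with A = 1/4 and k = 2, use ∫_0^L sin²(kπx/L) dx = L/2 and ∫_0^L cos²(kπx/L) dx = L/2.
u² = 1/16·sin²(3*π·x) and (u')² = 9*π^2/16·cos²(3*π·x), and each of sin², cos² integrates to L/2 = 1/3 over (0, 2/3).
∫_0^2/3 u² dx = 1/48, so ||u||_L² = sqrt(3)/12.
∫_0^2/3 (u')² dx = 3*π^2/16, so ||u'||_L² = sqrt(3)*π/4.
Ratio ||u||_L² / ||u'||_L² = 1/(3*π).
Sharp Poincaré constant on H^1_0(0, 2/3) is C_P = L/π = 2/(3*π), achieved by sin(3*π/2·x).
This is the k = 2 harmonic; the ratio L/(kπ) is strictly less than C_P = L/π, consistent with the sharp inequality ||u||_L² ≤ C_P ||u'||_L².


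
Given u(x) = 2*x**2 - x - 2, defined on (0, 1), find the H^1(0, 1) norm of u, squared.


||u||_{H^1}^2 = 29/5

The H^1 norm (squared) on an interval (0, L) is
  ||u||_{H^1}^2 = ∫_0^L u(x)^2 dx + ∫_0^L u'(x)^2 dx.
Compute u'(x) = 4*x - 1.
Then u(x)^2 = 4*x**4 - 4*x**3 - 7*x**2 + 4*x + 4 and u'(x)^2 = 16*x**2 - 8*x + 1.
Integrate each monomial from 0 to 1 using ∫_0^1 c·x^n dx = c·1^(n+1)/(n+1):
  ∫_0^1 u(x)^2 dx = ∫_0^1 (4*x^4 - 4*x^3 - 7*x^2 + 4*x + 4) dx. Term by term:
    ∫_0^1 4*x^4 dx = 4/5;  ∫_0^1 -4*x^3 dx = -1;  ∫_0^1 -7*x^2 dx = -7/3;
    ∫_0^1 4*x dx = 2;  ∫_0^1 4 dx = 4.
  Sum: 4/5 − 1 − 7/3 + 2 + 4 = 52/15.
  ∫_0^1 u'(x)^2 dx = ∫_0^1 (16*x^2 - 8*x + 1) dx. Term by term:
    ∫_0^1 16*x^2 dx = 16/3;  ∫_0^1 -8*x dx = -4;  ∫_0^1 1 dx = 1.
  Sum: 16/3 − 4 + 1 = 7/3.
Adding: ||u||_{H^1}^2 = 52/15 + 7/3 = 29/5.


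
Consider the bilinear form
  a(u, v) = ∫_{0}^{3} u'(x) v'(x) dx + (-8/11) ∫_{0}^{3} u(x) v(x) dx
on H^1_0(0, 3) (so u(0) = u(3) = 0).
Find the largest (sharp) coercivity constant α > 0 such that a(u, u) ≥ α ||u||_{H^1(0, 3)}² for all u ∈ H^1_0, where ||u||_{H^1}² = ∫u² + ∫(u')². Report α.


α = (-72/11 + π^2)/(9 + π^2)

Coercivity of a(·,·) on H^1_0(0, 3) means a(u, u) ≥ α ||u||_{H^1}² for every u ∈ H^1_0.
The interval has length L = 3, and Poincaré/coercivity depend only on L. Here a(u, u) = ∫(u')² + (-8/11)·∫u².
Here c = -8/11 < 0 with |c| < (π/L)² = π^2/9, so coercivity still holds. The condition a(u,u) ≥ α||u||_{H^1}² reads (1−α)∫(u')² ≥ (α−c)∫u². Any admissible α is ≤ 1 (rapidly oscillating u have ∫u²/∫(u')² → 0), and α = 1 would force 0 ≥ (1−c)∫u², impossible since c < 1; so 1−α > 0. By the sharp Poincaré inequality on H^1_0 of an interval of length L, ∫(u')² ≥ (π/L)²∫u² with equality for the first sine mode sin(π(x−x₀)/L) (x₀ the left endpoint), so the inequality holds for all u iff (1−α)(π/L)² ≥ α − c, i.e. α ≤ ((π/L)² + c)/((π/L)² + 1) = (1 + c(L/π)²)/(1 + (L/π)²). (Direct route, valid since c ≤ 0: Poincaré gives c∫u² ≥ c(L/π)²∫(u')², so a(u,u) ≥ (1 + c(L/π)²)∫(u')², while ||u||_{H^1}² ≤ (1 + (L/π)²)∫(u')²; dividing yields the same α.) With (π/L)² = π^2/9 and c = -8/11, the largest admissible constant is α = ((π/L)² + c)/((π/L)² + 1).
Simplifying, α = (-72/11 + π^2)/(9 + π^2).


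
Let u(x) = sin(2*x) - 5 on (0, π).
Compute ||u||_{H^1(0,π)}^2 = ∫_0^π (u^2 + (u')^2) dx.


||u||_{H^1(0,π)}^2 = 55*π/2

u'(x) = 2*cos(2*x).
Expand u² and (u')² and integrate term by term on (0, π), using: for integers n ≥ 1, ∫_0^π sin²(nx) dx = ∫_0^π cos²(nx) dx = π/2; for n ≠ n', ∫_0^π sin(nx)sin(n'x) dx = ∫_0^π cos(nx)cos(n'x) dx = 0; and by product-to-sum, ∫_0^π sin(nx)cos(n'x) dx = ½∫_0^π [sin((n+n')x) + sin((n−n')x)] dx, which is 0 when n+n' is even and 2n/(n²−n'²) when n+n' is odd (it need not vanish on (0, π)). For the constant mode: ∫_0^π 1 dx = π, ∫_0^π cos(nx) dx = 0, ∫_0^π sin(nx) dx = (1−(−1)^n)/n.
  u² squared terms: (-5)²·∫1 dx = 25·π = 25*π;  (1)²·∫sin(2x)² dx = 1·π/2 = π/2.
  u² cross terms: 2·(-5)·(1)·∫1·sin(2x) dx = -10·(0) = 0.
  So ∫_0^π u² dx = 25*π + π/2 + 0 = 51*π/2.
  (u')² squared terms: (2)²·∫cos(2x)² dx = 4·π/2 = 2*π.
  So ∫_0^π (u')² dx = 2*π.
||u||_{H^1}^2 = (51*π/2) + (2*π) = 55*π/2.


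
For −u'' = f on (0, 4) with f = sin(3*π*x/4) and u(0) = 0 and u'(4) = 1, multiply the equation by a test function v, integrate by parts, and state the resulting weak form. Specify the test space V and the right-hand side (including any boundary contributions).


V = {v ∈ H^1(0, 4) : v(0) = 0} (test functions vanish at x = 0 where u is specified); weak form: ∫_0^4 u'v' dx = ∫_0^4 (sin(3*π*x/4)) v dx + v(4) for all v ∈ V.

Multiply both sides by a test function v and integrate from 0 to 4:
  ∫_0^4 −u''(x) v(x) dx = ∫_0^4 f(x) v(x) dx.
Integrate the LHS by parts once:
  ∫_0^4 −u'' v dx = −[u'(x) v(x)]_0^4 + ∫_0^4 u'(x) v'(x) dx.
Thus ∫_0^4 u'(x) v'(x) dx = ∫_0^4 f(x) v(x) dx + [u'(x) v(x)]_0^4.
Choose V so that boundary terms are either known or forced to vanish.
Mixed BC: u(0) = 0 (Dirichlet) and u'(4) = 1 (Neumann). Define V = {v ∈ H^1(0, 4) : v(0) = 0}. Then [u' v]_0^4 = u'(4)·v(4) − u'(0)·0 = v(4).
Weak formulation: find u (satisfying any essential BC) such that ∫_0^4 u'(x) v'(x) dx = ∫_0^4 f v dx + v(4) for all v ∈ V (Dirichlet at 0 absorbed into V; Neumann datum at x = 4 contributes the boundary term).
Substituting f(x) = sin(3*π*x/4), the right-hand side is ∫_0^4 (sin(3*π*x/4)) v dx + v(4).


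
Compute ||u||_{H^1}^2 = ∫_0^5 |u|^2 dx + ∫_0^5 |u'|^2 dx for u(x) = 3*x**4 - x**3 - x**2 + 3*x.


||u||_{H^1}^2 = 85692685/28

The H^1 norm (squared) on an interval (0, L) is
  ||u||_{H^1}^2 = ∫_0^L u(x)^2 dx + ∫_0^L u'(x)^2 dx.
Compute u'(x) = 12*x**3 - 3*x**2 - 2*x + 3.
Then u(x)^2 = 9*x**8 - 6*x**7 - 5*x**6 + 20*x**5 - 5*x**4 - 6*x**3 + 9*x**2 and u'(x)^2 = 144*x**6 - 72*x**5 - 39*x**4 + 84*x**3 - 14*x**2 - 12*x + 9.
Integrate each monomial from 0 to 5 using ∫_0^5 c·x^n dx = c·5^(n+1)/(n+1):
  ∫_0^5 u(x)^2 dx = ∫_0^5 (9*x^8 - 6*x^7 - 5*x^6 + 20*x^5 - 5*x^4 - 6*x^3 + 9*x^2) dx. Term by term:
    ∫_0^5 9*x^8 dx = 1953125;  ∫_0^5 -6*x^7 dx = -1171875/4;  ∫_0^5 -5*x^6 dx = -390625/7;
    ∫_0^5 20*x^5 dx = 156250/3;  ∫_0^5 -5*x^4 dx = -3125;  ∫_0^5 -6*x^3 dx = -1875/2;
    ∫_0^5 9*x^2 dx = 375.
  Sum: 1953125 − 1171875/4 − 390625/7 + 156250/3 − 3125 − 1875/2 + 375 = 138830875/84.
  ∫_0^5 u'(x)^2 dx = ∫_0^5 (144*x^6 - 72*x^5 - 39*x^4 + 84*x^3 - 14*x^2 - 12*x + 9) dx. Term by term:
    ∫_0^5 144*x^6 dx = 11250000/7;  ∫_0^5 -72*x^5 dx = -187500;  ∫_0^5 -39*x^4 dx = -24375;
    ∫_0^5 84*x^3 dx = 13125;  ∫_0^5 -14*x^2 dx = -1750/3;  ∫_0^5 -12*x dx = -150;
    ∫_0^5 9 dx = 45.
  Sum: 11250000/7 − 187500 − 24375 + 13125 − 1750/3 − 150 + 45 = 29561795/21.
Adding: ||u||_{H^1}^2 = 138830875/84 + 29561795/21 = 85692685/28.


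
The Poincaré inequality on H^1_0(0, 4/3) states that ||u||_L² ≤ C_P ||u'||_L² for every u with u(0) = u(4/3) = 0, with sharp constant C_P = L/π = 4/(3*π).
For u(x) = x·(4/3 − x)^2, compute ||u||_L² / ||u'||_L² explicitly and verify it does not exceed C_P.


||u||_L² / ||u'||_L² = 2*sqrt(14)/21 < C_P = 4/(3*π).

u(x) = x·(4/3 − x)^2, so u'(x) = (3*x - 4)*(9*x - 4)/9.
u(x) = x·(4/3 − x)^2 vanishes at x = 0 and x = 4/3, so u ∈ H^1_0(0, 4/3). Differentiate via the product rule and integrate the resulting polynomials term by term.
  ∫_0^4/3 u² dx = ∫_0^4/3 (x^6 - 16*x^5/3 + 32*x^4/3 - 256*x^3/27 + 256*x^2/81) dx. Term by term:
    ∫_0^4/3 x^6 dx = 16384/15309;  ∫_0^4/3 -16*x^5/3 dx = -32768/6561;  ∫_0^4/3 32*x^4/3 dx = 32768/3645;
    ∫_0^4/3 -256*x^3/27 dx = -16384/2187;  ∫_0^4/3 256*x^2/81 dx = 16384/6561.
  Sum: 16384/15309 − 32768/6561 + 32768/3645 − 16384/2187 + 16384/6561 = 16384/229635.
  ∫_0^4/3 (u')² dx = ∫_0^4/3 (9*x^4 - 32*x^3 + 352*x^2/9 - 512*x/27 + 256/81) dx. Term by term:
    ∫_0^4/3 9*x^4 dx = 1024/135;  ∫_0^4/3 -32*x^3 dx = -2048/81;  ∫_0^4/3 352*x^2/9 dx = 22528/729;
    ∫_0^4/3 -512*x/27 dx = -4096/243;  ∫_0^4/3 256/81 dx = 1024/243.
  Sum: 1024/135 − 2048/81 + 22528/729 − 4096/243 + 1024/243 = 2048/3645.
∫_0^4/3 u² dx = 16384/229635, so ||u||_L² = 128*sqrt(35)/2835.
∫_0^4/3 (u')² dx = 2048/3645, so ||u'||_L² = 32*sqrt(10)/135.
Ratio ||u||_L² / ||u'||_L² = 2*sqrt(14)/21.
Sharp Poincaré constant on H^1_0(0, 4/3) is C_P = L/π = 4/(3*π), achieved by sin(3*π/4·x).
A polynomial bump cannot attain the sharp Poincaré constant (only the first sine eigenfunction does), so the ratio is strictly less than C_P, consistent with ||u||_L² ≤ C_P ||u'||_L².


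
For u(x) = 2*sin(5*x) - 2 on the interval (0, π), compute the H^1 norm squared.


||u||_{H^1(0,π)}^2 = -16/5 + 56*π

u'(x) = 10*cos(5*x).
Expand u² and (u')² and integrate term by term on (0, π), using: for integers n ≥ 1, ∫_0^π sin²(nx) dx = ∫_0^π cos²(nx) dx = π/2; for n ≠ n', ∫_0^π sin(nx)sin(n'x) dx = ∫_0^π cos(nx)cos(n'x) dx = 0; and by product-to-sum, ∫_0^π sin(nx)cos(n'x) dx = ½∫_0^π [sin((n+n')x) + sin((n−n')x)] dx, which is 0 when n+n' is even and 2n/(n²−n'²) when n+n' is odd (it need not vanish on (0, π)). For the constant mode: ∫_0^π 1 dx = π, ∫_0^π cos(nx) dx = 0, ∫_0^π sin(nx) dx = (1−(−1)^n)/n.
  u² squared terms: (-2)²·∫1 dx = 4·π = 4*π;  (2)²·∫sin(5x)² dx = 4·π/2 = 2*π.
  u² cross terms: 2·(-2)·(2)·∫1·sin(5x) dx = -8·(2/5) = -16/5.
  So ∫_0^π u² dx = 4*π + 2*π − 16/5 = -16/5 + 6*π.
  (u')² squared terms: (10)²·∫cos(5x)² dx = 100·π/2 = 50*π.
  So ∫_0^π (u')² dx = 50*π.
||u||_{H^1}^2 = (-16/5 + 6*π) + (50*π) = -16/5 + 56*π.


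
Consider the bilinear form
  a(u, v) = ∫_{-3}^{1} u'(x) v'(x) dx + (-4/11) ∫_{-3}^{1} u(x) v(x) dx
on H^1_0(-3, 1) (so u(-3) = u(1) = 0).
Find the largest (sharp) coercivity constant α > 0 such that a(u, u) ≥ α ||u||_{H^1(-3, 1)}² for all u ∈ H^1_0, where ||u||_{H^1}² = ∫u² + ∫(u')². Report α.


α = (-64/11 + π^2)/(π^2 + 16)

Coercivity of a(·,·) on H^1_0(-3, 1) means a(u, u) ≥ α ||u||_{H^1}² for every u ∈ H^1_0.
The interval has length L = 4, and Poincaré/coercivity depend only on L. Here a(u, u) = ∫(u')² + (-4/11)·∫u².
Here c = -4/11 < 0 with |c| < (π/L)² = π^2/16, so coercivity still holds. The condition a(u,u) ≥ α||u||_{H^1}² reads (1−α)∫(u')² ≥ (α−c)∫u². Any admissible α is ≤ 1 (rapidly oscillating u have ∫u²/∫(u')² → 0), and α = 1 would force 0 ≥ (1−c)∫u², impossible since c < 1; so 1−α > 0. By the sharp Poincaré inequality on H^1_0 of an interval of length L, ∫(u')² ≥ (π/L)²∫u² with equality for the first sine mode sin(π(x−x₀)/L) (x₀ the left endpoint), so the inequality holds for all u iff (1−α)(π/L)² ≥ α − c, i.e. α ≤ ((π/L)² + c)/((π/L)² + 1) = (1 + c(L/π)²)/(1 + (L/π)²). (Direct route, valid since c ≤ 0: Poincaré gives c∫u² ≥ c(L/π)²∫(u')², so a(u,u) ≥ (1 + c(L/π)²)∫(u')², while ||u||_{H^1}² ≤ (1 + (L/π)²)∫(u')²; dividing yields the same α.) With (π/L)² = π^2/16 and c = -4/11, the largest admissible constant is α = ((π/L)² + c)/((π/L)² + 1).
Simplifying, α = (-64/11 + π^2)/(π^2 + 16).


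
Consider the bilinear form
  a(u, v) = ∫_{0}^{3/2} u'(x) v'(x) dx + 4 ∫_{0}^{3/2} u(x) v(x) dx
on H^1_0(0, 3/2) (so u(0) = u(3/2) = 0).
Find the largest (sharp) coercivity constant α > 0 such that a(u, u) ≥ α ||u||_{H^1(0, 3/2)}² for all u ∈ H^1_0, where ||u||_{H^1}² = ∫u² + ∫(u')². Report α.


α = 1

Coercivity of a(·,·) on H^1_0(0, 3/2) means a(u, u) ≥ α ||u||_{H^1}² for every u ∈ H^1_0.
The interval has length L = 3/2, and Poincaré/coercivity depend only on L. Here a(u, u) = ∫(u')² + (4)·∫u².
Here c = 4 ≥ 1, so a(u,u) = ∫(u')² + c∫u² ≥ ∫(u')² + ∫u² = ||u||_{H^1}², i.e. α = 1 works. No larger α is possible: a(u,u) ≥ α||u||_{H^1}² means (1−α)∫(u')² ≥ (α−c)∫u², and for the modes u_n = sin(nπ(x−x₀)/L) (x₀ the left endpoint) one has ∫u_n²/∫(u_n')² = (L/(nπ))² → 0, so a(u_n,u_n)/||u_n||_{H^1}² → 1. Hence the optimal constant is α = 1.
Therefore α = 1.


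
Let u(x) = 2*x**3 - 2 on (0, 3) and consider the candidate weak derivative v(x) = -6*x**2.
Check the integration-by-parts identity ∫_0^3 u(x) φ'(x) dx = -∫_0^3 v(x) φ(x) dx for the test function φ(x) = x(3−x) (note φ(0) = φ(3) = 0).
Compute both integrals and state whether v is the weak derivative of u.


LHS = -729/10, RHS = 729/10. No, v is not the weak derivative of u.

u(x) = 2*x**3 - 2, classical derivative u'(x) = 6*x**2.
φ(x) = x(3−x), so φ'(x) = 3 - 2*x.
Note φ(0) = φ(3) = 0, so the boundary term u·φ vanishes.
LHS = ∫_0^3 u(x) φ'(x) dx = ∫_0^3 (-4*x^4 + 6*x^3 + 4*x - 6) dx. Term by term:
  ∫_0^3 -4*x^4 dx = -972/5;  ∫_0^3 6*x^3 dx = 243/2;  ∫_0^3 4*x dx = 18;
  ∫_0^3 -6 dx = -18.
Sum: -972/5 + 243/2 + 18 − 18 = -729/10.
So LHS = -729/10.
∫_0^3 v(x) φ(x) dx = ∫_0^3 (6*x^4 - 18*x^3) dx. Term by term:
  ∫_0^3 6*x^4 dx = 1458/5;  ∫_0^3 -18*x^3 dx = -729/2.
Sum: 1458/5 − 729/2 = -729/10.
So RHS = -∫_0^3 v(x) φ(x) dx = 729/10.
LHS − RHS = -729/5 ≠ 0, so the identity fails.
(For a valid weak derivative the identity must hold for EVERY test function, in particular this one. The failure shows v is NOT the weak derivative of u.)
Correct weak derivative would be u'(x) = 6*x**2.


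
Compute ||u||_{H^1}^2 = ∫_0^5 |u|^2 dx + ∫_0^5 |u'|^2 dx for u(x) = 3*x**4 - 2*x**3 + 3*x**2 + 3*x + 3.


||u||_{H^1}^2 = 20896355/7

The H^1 norm (squared) on an interval (0, L) is
  ||u||_{H^1}^2 = ∫_0^L u(x)^2 dx + ∫_0^L u'(x)^2 dx.
Compute u'(x) = 12*x**3 - 6*x**2 + 6*x + 3.
Then u(x)^2 = 9*x**8 - 12*x**7 + 22*x**6 + 6*x**5 + 15*x**4 + 6*x**3 + 27*x**2 + 18*x + 9 and u'(x)^2 = 144*x**6 - 144*x**5 + 180*x**4 + 36*x + 9.
Integrate each monomial from 0 to 5 using ∫_0^5 c·x^n dx = c·5^(n+1)/(n+1):
  ∫_0^5 u(x)^2 dx = ∫_0^5 (9*x^8 - 12*x^7 + 22*x^6 + 6*x^5 + 15*x^4 + 6*x^3 + 27*x^2 + 18*x + 9) dx. Term by term:
    ∫_0^5 9*x^8 dx = 1953125;  ∫_0^5 -12*x^7 dx = -1171875/2;  ∫_0^5 22*x^6 dx = 1718750/7;
    ∫_0^5 6*x^5 dx = 15625;  ∫_0^5 15*x^4 dx = 9375;  ∫_0^5 6*x^3 dx = 1875/2;
    ∫_0^5 27*x^2 dx = 1125;  ∫_0^5 18*x dx = 225;  ∫_0^5 9 dx = 45.
  Sum: 1953125 − 1171875/2 + 1718750/7 + 15625 + 9375 + 1875/2 + 1125 + 225 + 45 = 11480390/7.
  ∫_0^5 u'(x)^2 dx = ∫_0^5 (144*x^6 - 144*x^5 + 180*x^4 + 36*x + 9) dx. Term by term:
    ∫_0^5 144*x^6 dx = 11250000/7;  ∫_0^5 -144*x^5 dx = -375000;  ∫_0^5 180*x^4 dx = 112500;
    ∫_0^5 36*x dx = 450;  ∫_0^5 9 dx = 45.
  Sum: 11250000/7 − 375000 + 112500 + 450 + 45 = 9415965/7.
Adding: ||u||_{H^1}^2 = 11480390/7 + 9415965/7 = 20896355/7.


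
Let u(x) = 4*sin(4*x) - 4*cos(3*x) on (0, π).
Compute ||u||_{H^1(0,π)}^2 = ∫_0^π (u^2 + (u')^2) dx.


||u||_{H^1(0,π)}^2 = -2560/7 + 216*π

u'(x) = 12*sin(3*x) + 16*cos(4*x).
Expand u² and (u')² and integrate term by term on (0, π), using: for integers n ≥ 1, ∫_0^π sin²(nx) dx = ∫_0^π cos²(nx) dx = π/2; for n ≠ n', ∫_0^π sin(nx)sin(n'x) dx = ∫_0^π cos(nx)cos(n'x) dx = 0; and by product-to-sum, ∫_0^π sin(nx)cos(n'x) dx = ½∫_0^π [sin((n+n')x) + sin((n−n')x)] dx, which is 0 when n+n' is even and 2n/(n²−n'²) when n+n' is odd (it need not vanish on (0, π)).
  u² squared terms: (-4)²·∫cos(3x)² dx = 16·π/2 = 8*π;  (4)²·∫sin(4x)² dx = 16·π/2 = 8*π.
  u² cross terms: 2·(-4)·(4)·∫cos(3x)·sin(4x) dx = -32·(8/7) = -256/7.
  So ∫_0^π u² dx = 8*π + 8*π − 256/7 = -256/7 + 16*π.
  (u')² squared terms: (12)²·∫sin(3x)² dx = 144·π/2 = 72*π;  (16)²·∫cos(4x)² dx = 256·π/2 = 128*π.
  (u')² cross terms: 2·(12)·(16)·∫sin(3x)·cos(4x) dx = 384·(-6/7) = -2304/7.
  So ∫_0^π (u')² dx = 72*π + 128*π − 2304/7 = -2304/7 + 200*π.
||u||_{H^1}^2 = (-256/7 + 16*π) + (-2304/7 + 200*π) = -2560/7 + 216*π.


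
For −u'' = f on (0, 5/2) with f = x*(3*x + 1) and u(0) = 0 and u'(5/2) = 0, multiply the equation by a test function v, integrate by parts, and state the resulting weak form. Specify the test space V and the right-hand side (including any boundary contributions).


V = {v ∈ H^1(0, 5/2) : v(0) = 0} (test functions vanish at x = 0 where u is specified); weak form: ∫_0^5/2 u'v' dx = ∫_0^5/2 (x*(3*x + 1)) v dx for all v ∈ V.

Multiply both sides by a test function v and integrate from 0 to 5/2:
  ∫_0^5/2 −u''(x) v(x) dx = ∫_0^5/2 f(x) v(x) dx.
Integrate the LHS by parts once:
  ∫_0^5/2 −u'' v dx = −[u'(x) v(x)]_0^5/2 + ∫_0^5/2 u'(x) v'(x) dx.
Thus ∫_0^5/2 u'(x) v'(x) dx = ∫_0^5/2 f(x) v(x) dx + [u'(x) v(x)]_0^5/2.
Choose V so that boundary terms are either known or forced to vanish.
Mixed BC: u(0) = 0 (Dirichlet) and u'(5/2) = 0 (Neumann). Define V = {v ∈ H^1(0, 5/2) : v(0) = 0}. Then [u' v]_0^5/2 = u'(5/2)·v(5/2) − u'(0)·0 = 0.
Weak formulation: find u (satisfying any essential BC) such that ∫_0^5/2 u'(x) v'(x) dx = ∫_0^5/2 f v dx for all v ∈ V (Dirichlet at 0 absorbed into V; the Neumann datum at x = 5/2 is zero, so no boundary term remains).
Substituting f(x) = x*(3*x + 1), the right-hand side is ∫_0^5/2 (x*(3*x + 1)) v dx.


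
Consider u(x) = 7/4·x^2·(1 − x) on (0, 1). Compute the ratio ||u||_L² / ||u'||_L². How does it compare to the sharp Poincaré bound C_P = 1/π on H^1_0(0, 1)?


||u||_L² / ||u'||_L² = sqrt(14)/14 < C_P = 1/π.

u(x) = 7/4·x^2·(1 − x), so u'(x) = 7*x*(2 - 3*x)/4.
u(x) = 7/4·x^2·(1 − x) vanishes at x = 0 and x = 1, so u ∈ H^1_0(0, 1). Differentiate via the product rule and integrate the resulting polynomials term by term.
  ∫_0^1 u² dx = ∫_0^1 (49*x^6/16 - 49*x^5/8 + 49*x^4/16) dx. Term by term:
    ∫_0^1 49*x^6/16 dx = 7/16;  ∫_0^1 -49*x^5/8 dx = -49/48;  ∫_0^1 49*x^4/16 dx = 49/80.
  Sum: 7/16 − 49/48 + 49/80 = 7/240.
  ∫_0^1 (u')² dx = ∫_0^1 (441*x^4/16 - 147*x^3/4 + 49*x^2/4) dx. Term by term:
    ∫_0^1 441*x^4/16 dx = 441/80;  ∫_0^1 -147*x^3/4 dx = -147/16;  ∫_0^1 49*x^2/4 dx = 49/12.
  Sum: 441/80 − 147/16 + 49/12 = 49/120.
∫_0^1 u² dx = 7/240, so ||u||_L² = sqrt(105)/60.
∫_0^1 (u')² dx = 49/120, so ||u'||_L² = 7*sqrt(30)/60.
Ratio ||u||_L² / ||u'||_L² = sqrt(14)/14.
Sharp Poincaré constant on H^1_0(0, 1) is C_P = L/π = 1/π, achieved by sin(π·x).
A polynomial bump cannot attain the sharp Poincaré constant (only the first sine eigenfunction does), so the ratio is strictly less than C_P, consistent with ||u||_L² ≤ C_P ||u'||_L².


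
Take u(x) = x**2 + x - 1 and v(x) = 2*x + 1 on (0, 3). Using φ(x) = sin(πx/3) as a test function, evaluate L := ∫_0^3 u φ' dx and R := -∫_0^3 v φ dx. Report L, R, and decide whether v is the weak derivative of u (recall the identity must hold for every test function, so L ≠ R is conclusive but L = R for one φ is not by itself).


LHS = -24/π, RHS = -24/π. Yes, v = u' weakly.

u(x) = x**2 + x - 1, classical derivative u'(x) = 2*x + 1.
φ(x) = sin(πx/3), so φ'(x) = π*cos(π*x/3)/3.
Note φ(0) = φ(3) = 0, so the boundary term u·φ vanishes.
LHS = ∫_0^3 u(x) φ'(x) dx = ∫_0^3 (π*x^2*cos(π*x/3)/3 + π*x*cos(π*x/3)/3 - π*cos(π*x/3)/3) dx. Term by term:
  ∫_0^3 -π*cos(π*x/3)/3 dx = 0;  ∫_0^3 π*x*cos(π*x/3)/3 dx = -6/π;  ∫_0^3 π*x^2*cos(π*x/3)/3 dx = -18/π.
Sum: 0 − 6/π − 18/π = -24/π.
So LHS = -24/π.
∫_0^3 v(x) φ(x) dx = ∫_0^3 (2*x*sin(π*x/3) + sin(π*x/3)) dx. Term by term:
  ∫_0^3 2*x*sin(π*x/3) dx = 18/π;  ∫_0^3 sin(π*x/3) dx = 6/π.
Sum: 18/π + 6/π = 24/π.
So RHS = -∫_0^3 v(x) φ(x) dx = -24/π.
LHS = RHS, so the identity holds for this test φ.
Moreover u is smooth here and v(x) = u'(x) = 2*x + 1 pointwise, so the identity holds for every test function. Hence v is the weak derivative of u.


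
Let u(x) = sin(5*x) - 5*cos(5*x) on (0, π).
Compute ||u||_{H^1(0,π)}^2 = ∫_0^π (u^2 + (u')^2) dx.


||u||_{H^1(0,π)}^2 = 338*π

u'(x) = 25*sin(5*x) + 5*cos(5*x).
Expand u² and (u')² and integrate term by term on (0, π), using: for integers n ≥ 1, ∫_0^π sin²(nx) dx = ∫_0^π cos²(nx) dx = π/2; for n ≠ n', ∫_0^π sin(nx)sin(n'x) dx = ∫_0^π cos(nx)cos(n'x) dx = 0; and by product-to-sum, ∫_0^π sin(nx)cos(n'x) dx = ½∫_0^π [sin((n+n')x) + sin((n−n')x)] dx, which is 0 when n+n' is even and 2n/(n²−n'²) when n+n' is odd (it need not vanish on (0, π)).
  u² squared terms: (-5)²·∫cos(5x)² dx = 25·π/2 = 25*π/2;  (1)²·∫sin(5x)² dx = 1·π/2 = π/2.
  u² cross terms: 2·(-5)·(1)·∫cos(5x)·sin(5x) dx = -10·(0) = 0.
  So ∫_0^π u² dx = 25*π/2 + π/2 + 0 = 13*π.
  (u')² squared terms: (5)²·∫cos(5x)² dx = 25·π/2 = 25*π/2;  (25)²·∫sin(5x)² dx = 625·π/2 = 625*π/2.
  (u')² cross terms: 2·(5)·(25)·∫cos(5x)·sin(5x) dx = 250·(0) = 0.
  So ∫_0^π (u')² dx = 25*π/2 + 625*π/2 + 0 = 325*π.
||u||_{H^1}^2 = (13*π) + (325*π) = 338*π.


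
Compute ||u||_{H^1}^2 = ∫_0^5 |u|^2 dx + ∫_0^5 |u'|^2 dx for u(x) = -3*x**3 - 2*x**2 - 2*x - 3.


||u||_{H^1}^2 = 8857055/42

The H^1 norm (squared) on an interval (0, L) is
  ||u||_{H^1}^2 = ∫_0^L u(x)^2 dx + ∫_0^L u'(x)^2 dx.
Compute u'(x) = -9*x**2 - 4*x - 2.
Then u(x)^2 = 9*x**6 + 12*x**5 + 16*x**4 + 26*x**3 + 16*x**2 + 12*x + 9 and u'(x)^2 = 81*x**4 + 72*x**3 + 52*x**2 + 16*x + 4.
Integrate each monomial from 0 to 5 using ∫_0^5 c·x^n dx = c·5^(n+1)/(n+1):
  ∫_0^5 u(x)^2 dx = ∫_0^5 (9*x^6 + 12*x^5 + 16*x^4 + 26*x^3 + 16*x^2 + 12*x + 9) dx. Term by term:
    ∫_0^5 9*x^6 dx = 703125/7;  ∫_0^5 12*x^5 dx = 31250;  ∫_0^5 16*x^4 dx = 10000;
    ∫_0^5 26*x^3 dx = 8125/2;  ∫_0^5 16*x^2 dx = 2000/3;  ∫_0^5 12*x dx = 150;
    ∫_0^5 9 dx = 45.
  Sum: 703125/7 + 31250 + 10000 + 8125/2 + 2000/3 + 150 + 45 = 6158065/42.
  ∫_0^5 u'(x)^2 dx = ∫_0^5 (81*x^4 + 72*x^3 + 52*x^2 + 16*x + 4) dx. Term by term:
    ∫_0^5 81*x^4 dx = 50625;  ∫_0^5 72*x^3 dx = 11250;  ∫_0^5 52*x^2 dx = 6500/3;
    ∫_0^5 16*x dx = 200;  ∫_0^5 4 dx = 20.
  Sum: 50625 + 11250 + 6500/3 + 200 + 20 = 192785/3.
Adding: ||u||_{H^1}^2 = 6158065/42 + 192785/3 = 8857055/42.


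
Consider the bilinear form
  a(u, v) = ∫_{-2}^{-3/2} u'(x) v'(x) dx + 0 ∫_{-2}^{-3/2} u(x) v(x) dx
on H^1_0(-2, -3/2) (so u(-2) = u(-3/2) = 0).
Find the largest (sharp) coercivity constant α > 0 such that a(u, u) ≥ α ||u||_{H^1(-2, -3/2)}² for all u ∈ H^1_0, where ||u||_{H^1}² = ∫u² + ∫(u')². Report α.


α = 4*π^2/(1 + 4*π^2)

Coercivity of a(·,·) on H^1_0(-2, -3/2) means a(u, u) ≥ α ||u||_{H^1}² for every u ∈ H^1_0.
The interval has length L = 1/2, and Poincaré/coercivity depend only on L. Here a(u, u) = ∫(u')² + (0)·∫u².
Here c = 0, so a(u,u) = ∫(u')² alone. The condition a(u,u) ≥ α||u||_{H^1}² reads (1−α)∫(u')² ≥ (α−c)∫u². Any admissible α is ≤ 1 (rapidly oscillating u have ∫u²/∫(u')² → 0), and α = 1 would force 0 ≥ (1−c)∫u², impossible since c < 1; so 1−α > 0. By the sharp Poincaré inequality on H^1_0 of an interval of length L, ∫(u')² ≥ (π/L)²∫u² with equality for the first sine mode sin(π(x−x₀)/L) (x₀ the left endpoint), so the inequality holds for all u iff (1−α)(π/L)² ≥ α − c, i.e. α ≤ ((π/L)² + c)/((π/L)² + 1) = (1 + c(L/π)²)/(1 + (L/π)²). (Direct route, valid since c ≤ 0: Poincaré gives c∫u² ≥ c(L/π)²∫(u')², so a(u,u) ≥ (1 + c(L/π)²)∫(u')², while ||u||_{H^1}² ≤ (1 + (L/π)²)∫(u')²; dividing yields the same α.) With (π/L)² = 4*π^2 and c = 0, the largest admissible constant is α = ((π/L)² + c)/((π/L)² + 1).
Simplifying, α = 4*π^2/(1 + 4*π^2).


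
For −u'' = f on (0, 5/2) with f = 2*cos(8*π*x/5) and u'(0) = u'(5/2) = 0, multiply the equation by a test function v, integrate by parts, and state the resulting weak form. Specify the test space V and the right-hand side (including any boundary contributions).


V = H^1(0, 5/2) (no boundary constraint on v; u is determined up to an additive constant); weak form: ∫_0^5/2 u'v' dx = ∫_0^5/2 (2*cos(8*π*x/5)) v dx for all v ∈ V.

Multiply both sides by a test function v and integrate from 0 to 5/2:
  ∫_0^5/2 −u''(x) v(x) dx = ∫_0^5/2 f(x) v(x) dx.
Integrate the LHS by parts once:
  ∫_0^5/2 −u'' v dx = −[u'(x) v(x)]_0^5/2 + ∫_0^5/2 u'(x) v'(x) dx.
Thus ∫_0^5/2 u'(x) v'(x) dx = ∫_0^5/2 f(x) v(x) dx + [u'(x) v(x)]_0^5/2.
Choose V so that boundary terms are either known or forced to vanish.
u has homogeneous Neumann: u'(0) = u'(5/2) = 0. So [u' v]_0^5/2 = 0·v(5/2) − 0·v(0) = 0 for any v; take V = H^1(0, 5/2).
Weak formulation: find u (satisfying any essential BC) such that ∫_0^5/2 u'(x) v'(x) dx = ∫_0^5/2 f v dx for all v ∈ V (homogeneous Neumann, so boundary terms vanish).
Substituting f(x) = 2*cos(8*π*x/5), the right-hand side is ∫_0^5/2 (2*cos(8*π*x/5)) v dx.
Compatibility check (pure Neumann): taking v ≡ 1 ∈ V gives 0 = ∫_0^5/2 f dx + (0) − (0), i.e. ∫_0^5/2 f dx must equal u'(0) − u'(5/2) = 0. Indeed ∫_0^5/2 (2*cos(8*π*x/5)) dx = 0, so the data are compatible. The solution is then unique only up to an additive constant (fix it e.g. by requiring ∫_0^5/2 u dx = 0).


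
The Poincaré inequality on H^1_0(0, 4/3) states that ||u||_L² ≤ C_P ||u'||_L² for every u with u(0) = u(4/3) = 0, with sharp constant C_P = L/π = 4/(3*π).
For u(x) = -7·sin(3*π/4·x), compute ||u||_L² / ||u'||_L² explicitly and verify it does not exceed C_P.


||u||_L² / ||u'||_L² = 4/(3*π) = C_P.

u(x) = -7·sin(3*π/4·x), so u'(x) = -21*π*cos(3*π*x/4)/4.
Writing u(x) = A·sin(kπx/L) with A = -7 and k = 1, use ∫_0^L sin²(kπx/L) dx = L/2 and ∫_0^L cos²(kπx/L) dx = L/2.
u² = 49·sin²(3*π/4·x) and (u')² = 441*π^2/16·cos²(3*π/4·x), and each of sin², cos² integrates to L/2 = 2/3 over (0, 4/3).
∫_0^4/3 u² dx = 98/3, so ||u||_L² = 7*sqrt(6)/3.
∫_0^4/3 (u')² dx = 147*π^2/8, so ||u'||_L² = 7*sqrt(6)*π/4.
Ratio ||u||_L² / ||u'||_L² = 4/(3*π).
Sharp Poincaré constant on H^1_0(0, 4/3) is C_P = L/π = 4/(3*π), achieved by sin(3*π/4·x).
This is the k = 1 eigenfunction (up to amplitude), so the ratio equals the sharp Poincaré constant exactly.


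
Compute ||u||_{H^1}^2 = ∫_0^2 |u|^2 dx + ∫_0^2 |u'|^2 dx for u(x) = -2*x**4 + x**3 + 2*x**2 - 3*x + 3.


||u||_{H^1}^2 = 197056/315

The H^1 norm (squared) on an interval (0, L) is
  ||u||_{H^1}^2 = ∫_0^L u(x)^2 dx + ∫_0^L u'(x)^2 dx.
Compute u'(x) = -8*x**3 + 3*x**2 + 4*x - 3.
Then u(x)^2 = 4*x**8 - 4*x**7 - 7*x**6 + 16*x**5 - 14*x**4 - 6*x**3 + 21*x**2 - 18*x + 9 and u'(x)^2 = 64*x**6 - 48*x**5 - 55*x**4 + 72*x**3 - 2*x**2 - 24*x + 9.
Integrate each monomial from 0 to 2 using ∫_0^2 c·x^n dx = c·2^(n+1)/(n+1):
  ∫_0^2 u(x)^2 dx = ∫_0^2 (4*x^8 - 4*x^7 - 7*x^6 + 16*x^5 - 14*x^4 - 6*x^3 + 21*x^2 - 18*x + 9) dx. Term by term:
    ∫_0^2 4*x^8 dx = 2048/9;  ∫_0^2 -4*x^7 dx = -128;  ∫_0^2 -7*x^6 dx = -128;
    ∫_0^2 16*x^5 dx = 512/3;  ∫_0^2 -14*x^4 dx = -448/5;  ∫_0^2 -6*x^3 dx = -24;
    ∫_0^2 21*x^2 dx = 56;  ∫_0^2 -18*x dx = -36;  ∫_0^2 9 dx = 18.
  Sum: 2048/9 − 128 − 128 + 512/3 − 448/5 − 24 + 56 − 36 + 18 = 2998/45.
  ∫_0^2 u'(x)^2 dx = ∫_0^2 (64*x^6 - 48*x^5 - 55*x^4 + 72*x^3 - 2*x^2 - 24*x + 9) dx. Term by term:
    ∫_0^2 64*x^6 dx = 8192/7;  ∫_0^2 -48*x^5 dx = -512;  ∫_0^2 -55*x^4 dx = -352;
    ∫_0^2 72*x^3 dx = 288;  ∫_0^2 -2*x^2 dx = -16/3;  ∫_0^2 -24*x dx = -48;
    ∫_0^2 9 dx = 18.
  Sum: 8192/7 − 512 − 352 + 288 − 16/3 − 48 + 18 = 11738/21.
Adding: ||u||_{H^1}^2 = 2998/45 + 11738/21 = 197056/315.


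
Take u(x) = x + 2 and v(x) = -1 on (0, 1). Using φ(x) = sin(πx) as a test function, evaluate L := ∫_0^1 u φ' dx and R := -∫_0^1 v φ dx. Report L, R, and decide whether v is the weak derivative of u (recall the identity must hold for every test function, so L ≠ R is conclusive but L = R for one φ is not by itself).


LHS = -2/π, RHS = 2/π. No, v is not the weak derivative of u.

u(x) = x + 2, classical derivative u'(x) = 1.
φ(x) = sin(πx), so φ'(x) = π*cos(π*x).
Note φ(0) = φ(1) = 0, so the boundary term u·φ vanishes.
LHS = ∫_0^1 u(x) φ'(x) dx = ∫_0^1 (π*x*cos(π*x) + 2*π*cos(π*x)) dx. Term by term:
  ∫_0^1 2*π*cos(π*x) dx = 0;  ∫_0^1 π*x*cos(π*x) dx = -2/π.
Sum: 0 − 2/π = -2/π.
So LHS = -2/π.
∫_0^1 v(x) φ(x) dx = ∫_0^1 (-sin(π*x)) dx. Term by term:
  ∫_0^1 -sin(π*x) dx = -2/π.
So RHS = -∫_0^1 v(x) φ(x) dx = 2/π.
LHS − RHS = -4/π ≠ 0, so the identity fails.
(For a valid weak derivative the identity must hold for EVERY test function, in particular this one. The failure shows v is NOT the weak derivative of u.)
Correct weak derivative would be u'(x) = 1.


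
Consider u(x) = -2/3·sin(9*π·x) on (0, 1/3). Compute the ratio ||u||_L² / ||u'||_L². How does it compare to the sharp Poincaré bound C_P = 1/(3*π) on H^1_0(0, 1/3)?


||u||_L² / ||u'||_L² = 1/(9*π) < C_P = 1/(3*π).

u(x) = -2/3·sin(9*π·x), so u'(x) = -6*π*cos(9*π*x).
Writing u(x) = A·sin(kπx/L) with A = -2/3 and k = 3, use ∫_0^L sin²(kπx/L) dx = L/2 and ∫_0^L cos²(kπx/L) dx = L/2.
u² = 4/9·sin²(9*π·x) and (u')² = 36*π^2·cos²(9*π·x), and each of sin², cos² integrates to L/2 = 1/6 over (0, 1/3).
∫_0^1/3 u² dx = 2/27, so ||u||_L² = sqrt(6)/9.
∫_0^1/3 (u')² dx = 6*π^2, so ||u'||_L² = sqrt(6)*π.
Ratio ||u||_L² / ||u'||_L² = 1/(9*π).
Sharp Poincaré constant on H^1_0(0, 1/3) is C_P = L/π = 1/(3*π), achieved by sin(3*π·x).
This is the k = 3 harmonic; the ratio L/(kπ) is strictly less than C_P = L/π, consistent with the sharp inequality ||u||_L² ≤ C_P ||u'||_L².


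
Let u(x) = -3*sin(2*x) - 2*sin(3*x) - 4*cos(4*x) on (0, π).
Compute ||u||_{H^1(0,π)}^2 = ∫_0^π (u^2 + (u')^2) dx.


||u||_{H^1(0,π)}^2 = -1632/7 + 357*π/2

u'(x) = 16*sin(4*x) - 6*cos(2*x) - 6*cos(3*x).
Expand u² and (u')² and integrate term by term on (0, π), using: for integers n ≥ 1, ∫_0^π sin²(nx) dx = ∫_0^π cos²(nx) dx = π/2; for n ≠ n', ∫_0^π sin(nx)sin(n'x) dx = ∫_0^π cos(nx)cos(n'x) dx = 0; and by product-to-sum, ∫_0^π sin(nx)cos(n'x) dx = ½∫_0^π [sin((n+n')x) + sin((n−n')x)] dx, which is 0 when n+n' is even and 2n/(n²−n'²) when n+n' is odd (it need not vanish on (0, π)).
  u² squared terms: (-4)²·∫cos(4x)² dx = 16·π/2 = 8*π;  (-3)²·∫sin(2x)² dx = 9·π/2 = 9*π/2;  (-2)²·∫sin(3x)² dx = 4·π/2 = 2*π.
  u² cross terms: 2·(-4)·(-3)·∫cos(4x)·sin(2x) dx = 24·(0) = 0;  2·(-4)·(-2)·∫cos(4x)·sin(3x) dx = 16·(-6/7) = -96/7;  2·(-3)·(-2)·∫sin(2x)·sin(3x) dx = 12·(0) = 0.
  So ∫_0^π u² dx = 8*π + 9*π/2 + 2*π + 0 − 96/7 + 0 = -96/7 + 29*π/2.
  (u')² squared terms: (-6)²·∫cos(2x)² dx = 36·π/2 = 18*π;  (-6)²·∫cos(3x)² dx = 36·π/2 = 18*π;  (16)²·∫sin(4x)² dx = 256·π/2 = 128*π.
  (u')² cross terms: 2·(-6)·(-6)·∫cos(2x)·cos(3x) dx = 72·(0) = 0;  2·(-6)·(16)·∫cos(2x)·sin(4x) dx = -192·(0) = 0;  2·(-6)·(16)·∫cos(3x)·sin(4x) dx = -192·(8/7) = -1536/7.
  So ∫_0^π (u')² dx = 18*π + 18*π + 128*π + 0 + 0 − 1536/7 = -1536/7 + 164*π.
||u||_{H^1}^2 = (-96/7 + 29*π/2) + (-1536/7 + 164*π) = -1632/7 + 357*π/2.


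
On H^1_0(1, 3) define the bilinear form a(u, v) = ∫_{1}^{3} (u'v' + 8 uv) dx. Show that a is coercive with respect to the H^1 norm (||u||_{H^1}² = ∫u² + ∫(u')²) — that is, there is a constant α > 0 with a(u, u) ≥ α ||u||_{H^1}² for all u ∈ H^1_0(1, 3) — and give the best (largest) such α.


α = 1

Coercivity of a(·,·) on H^1_0(1, 3) means a(u, u) ≥ α ||u||_{H^1}² for every u ∈ H^1_0.
The interval has length L = 2, and Poincaré/coercivity depend only on L. Here a(u, u) = ∫(u')² + (8)·∫u².
Here c = 8 ≥ 1, so a(u,u) = ∫(u')² + c∫u² ≥ ∫(u')² + ∫u² = ||u||_{H^1}², i.e. α = 1 works. No larger α is possible: a(u,u) ≥ α||u||_{H^1}² means (1−α)∫(u')² ≥ (α−c)∫u², and for the modes u_n = sin(nπ(x−x₀)/L) (x₀ the left endpoint) one has ∫u_n²/∫(u_n')² = (L/(nπ))² → 0, so a(u_n,u_n)/||u_n||_{H^1}² → 1. Hence the optimal constant is α = 1.
Therefore α = 1.


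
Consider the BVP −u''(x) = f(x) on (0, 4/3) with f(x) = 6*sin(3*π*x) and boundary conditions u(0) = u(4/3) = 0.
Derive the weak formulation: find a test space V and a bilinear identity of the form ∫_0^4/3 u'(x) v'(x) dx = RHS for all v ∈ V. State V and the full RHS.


V = H^1_0(0, 4/3) (so v(0) = v(4/3) = 0); weak form: ∫_0^4/3 u'v' dx = ∫_0^4/3 (6*sin(3*π*x)) v dx for all v ∈ V.

Multiply both sides by a test function v and integrate from 0 to 4/3:
  ∫_0^4/3 −u''(x) v(x) dx = ∫_0^4/3 f(x) v(x) dx.
Integrate the LHS by parts once:
  ∫_0^4/3 −u'' v dx = −[u'(x) v(x)]_0^4/3 + ∫_0^4/3 u'(x) v'(x) dx.
Thus ∫_0^4/3 u'(x) v'(x) dx = ∫_0^4/3 f(x) v(x) dx + [u'(x) v(x)]_0^4/3.
Choose V so that boundary terms are either known or forced to vanish.
u is Dirichlet: u(0) = u(4/3) = 0. Let V = H^1_0(0, 4/3); then v(0) = v(4/3) = 0, and [u' v]_0^4/3 = 0.
Weak formulation: find u (satisfying any essential BC) such that ∫_0^4/3 u'(x) v'(x) dx = ∫_0^4/3 f v dx for all v ∈ V.
Substituting f(x) = 6*sin(3*π*x), the right-hand side is ∫_0^4/3 (6*sin(3*π*x)) v dx.
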